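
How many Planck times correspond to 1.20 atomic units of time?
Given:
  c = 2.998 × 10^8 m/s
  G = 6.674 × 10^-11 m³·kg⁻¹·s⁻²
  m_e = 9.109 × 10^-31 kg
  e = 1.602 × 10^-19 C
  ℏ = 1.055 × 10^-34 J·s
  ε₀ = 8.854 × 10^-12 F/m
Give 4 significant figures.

5.392 × 10^26

atomic unit of time: τ_au = (4πε₀)²ℏ³/(m_e e⁴) = 2.423 × 10^-17 s
Planck time: t_P = √(ℏG/c⁵) = 5.392 × 10^-44 s
1.20 × 2.423 × 10^-17 / 5.392 × 10^-44 = 5.392 × 10^26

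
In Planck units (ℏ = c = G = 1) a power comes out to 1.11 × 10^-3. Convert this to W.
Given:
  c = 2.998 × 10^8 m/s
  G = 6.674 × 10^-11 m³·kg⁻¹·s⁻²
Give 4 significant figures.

4.028 × 10^49 W

One Planck power: P_P = c⁵/G = 3.629 × 10^52 W.
1.11 × 10^-3 × 3.629 × 10^52 W = 4.028 × 10^49 W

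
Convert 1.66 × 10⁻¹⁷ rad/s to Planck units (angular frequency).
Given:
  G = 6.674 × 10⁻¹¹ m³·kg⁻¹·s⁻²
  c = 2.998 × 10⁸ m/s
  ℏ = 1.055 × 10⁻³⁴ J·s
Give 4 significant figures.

8.951 × 10⁻⁶¹

Planck angular frequency: ω_P = √(c⁵/(ℏG)) = 1.855 × 10⁴³ rad/s.
1.66 × 10⁻¹⁷ / 1.855 × 10⁴³ = 8.951 × 10⁻⁶¹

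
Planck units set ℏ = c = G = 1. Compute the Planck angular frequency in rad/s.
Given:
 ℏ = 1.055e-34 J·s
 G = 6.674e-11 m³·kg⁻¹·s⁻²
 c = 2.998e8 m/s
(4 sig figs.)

1.855e43 rad/s

The unique combination of the constants set to 1 with dimensions of angular frequency is ω_P = √(c⁵/(ℏG)).
  = √(3.440e86)
  = 1.855e43 rad/s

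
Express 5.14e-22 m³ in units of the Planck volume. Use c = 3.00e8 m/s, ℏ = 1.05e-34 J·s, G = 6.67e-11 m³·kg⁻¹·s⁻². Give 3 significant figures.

1.23e83

Planck volume: V_P = (ℏG/c³)^(3/2) = 4.18e-105 m³.
5.14e-22 / 4.18e-105 = 1.23e83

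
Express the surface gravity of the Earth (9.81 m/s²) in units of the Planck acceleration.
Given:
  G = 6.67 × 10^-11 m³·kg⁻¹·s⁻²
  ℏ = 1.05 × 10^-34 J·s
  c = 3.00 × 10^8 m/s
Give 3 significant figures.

Planck acceleration: a_P = √(c⁷/(ℏG)) = 5.59 × 10^51 m/s².
9.81 / 5.59 × 10^51 = 1.76 × 10^-51

1.76 × 10^-51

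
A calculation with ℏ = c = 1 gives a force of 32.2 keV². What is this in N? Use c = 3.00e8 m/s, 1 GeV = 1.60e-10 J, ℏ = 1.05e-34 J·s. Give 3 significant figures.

Force is [E]/[L] = [E]²/(ℏc); restore (ℏc)⁻¹.
1 GeV² → 1/(ℏc) × (1 GeV in J)² = 8.13e5 N.
Convert the energy scale: 32.2 keV² = 3.22e-11 GeV².
Result: 3.22e-11 × 8.13e5 = 2.62e-5 N.

2.62e-5 N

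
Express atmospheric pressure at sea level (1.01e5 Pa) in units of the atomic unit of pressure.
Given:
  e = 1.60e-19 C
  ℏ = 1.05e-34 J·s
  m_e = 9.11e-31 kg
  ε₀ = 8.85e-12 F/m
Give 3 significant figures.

atomic unit of pressure: P_au = E_h/a₀³ = m_e⁴e¹⁰/((4πε₀)⁵ℏ⁸) = 3.01e13 Pa.
1.01e5 / 3.01e13 = 3.35e-9

3.35e-9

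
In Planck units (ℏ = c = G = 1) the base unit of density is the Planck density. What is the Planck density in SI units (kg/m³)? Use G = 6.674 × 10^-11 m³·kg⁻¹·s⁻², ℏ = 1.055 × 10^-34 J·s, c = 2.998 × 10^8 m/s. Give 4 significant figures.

5.154 × 10^96 kg/m³

ρ_P = c⁵/(ℏG²)
  = 2.422 × 10^42 / 4.699 × 10^-55
  = 5.154 × 10^96 kg/m³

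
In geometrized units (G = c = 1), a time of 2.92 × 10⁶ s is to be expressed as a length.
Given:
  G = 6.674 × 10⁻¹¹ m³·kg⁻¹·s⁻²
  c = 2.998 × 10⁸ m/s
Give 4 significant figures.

8.754 × 10¹⁴ m

Time → length via c.
2.92 × 10⁶ s × (c) = 8.754 × 10¹⁴ m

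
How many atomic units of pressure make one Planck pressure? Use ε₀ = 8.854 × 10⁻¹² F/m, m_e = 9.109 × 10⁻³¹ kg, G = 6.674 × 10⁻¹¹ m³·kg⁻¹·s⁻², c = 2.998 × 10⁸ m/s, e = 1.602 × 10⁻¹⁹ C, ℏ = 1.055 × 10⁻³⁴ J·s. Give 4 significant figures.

Planck pressure: p_P = c⁷/(ℏG²) = 4.632 × 10¹¹³ Pa
atomic unit of pressure: P_au = E_h/a₀³ = m_e⁴e¹⁰/((4πε₀)⁵ℏ⁸) = 2.929 × 10¹³ Pa
ratio = 4.632 × 10¹¹³ / 2.929 × 10¹³ = 1.581 × 10¹⁰⁰

1.581 × 10¹⁰⁰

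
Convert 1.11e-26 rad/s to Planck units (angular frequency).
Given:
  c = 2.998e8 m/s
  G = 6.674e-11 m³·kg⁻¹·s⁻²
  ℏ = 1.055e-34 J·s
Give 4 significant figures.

Planck angular frequency: ω_P = √(c⁵/(ℏG)) = 1.855e43 rad/s.
1.11e-26 / 1.855e43 = 5.985e-70

5.985e-70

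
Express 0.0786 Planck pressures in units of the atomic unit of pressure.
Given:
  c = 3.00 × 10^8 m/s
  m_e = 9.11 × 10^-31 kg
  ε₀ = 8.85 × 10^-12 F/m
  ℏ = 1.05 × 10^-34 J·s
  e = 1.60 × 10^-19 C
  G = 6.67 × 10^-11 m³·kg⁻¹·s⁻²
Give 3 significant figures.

1.22 × 10^99

Planck pressure: p_P = c⁷/(ℏG²) = 4.68 × 10^113 Pa
atomic unit of pressure: P_au = E_h/a₀³ = m_e⁴e¹⁰/((4πε₀)⁵ℏ⁸) = 3.01 × 10^13 Pa
0.0786 × 4.68 × 10^113 / 3.01 × 10^13 = 1.22 × 10^99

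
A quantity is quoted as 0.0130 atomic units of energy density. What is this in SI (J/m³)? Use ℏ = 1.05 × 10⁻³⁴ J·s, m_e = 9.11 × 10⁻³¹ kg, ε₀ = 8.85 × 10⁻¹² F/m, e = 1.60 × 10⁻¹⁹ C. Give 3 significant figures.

One atomic unit of energy density: u_au = E_h/a₀³ = m_e⁴e¹⁰/((4πε₀)⁵ℏ⁸) = 3.01 × 10¹³ J/m³.
0.0130 × 3.01 × 10¹³ J/m³ = 3.92 × 10¹¹ J/m³

3.92 × 10¹¹ J/m³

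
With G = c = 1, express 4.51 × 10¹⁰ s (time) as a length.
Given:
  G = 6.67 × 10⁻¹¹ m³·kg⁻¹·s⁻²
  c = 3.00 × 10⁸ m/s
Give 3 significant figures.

1.35 × 10¹⁹ m

Time → length via c.
4.51 × 10¹⁰ s × (c) = 1.35 × 10¹⁹ m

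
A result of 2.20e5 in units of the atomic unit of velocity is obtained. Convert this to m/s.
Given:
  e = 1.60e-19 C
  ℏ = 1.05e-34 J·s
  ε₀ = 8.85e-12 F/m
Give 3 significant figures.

4.82e11 m/s

One atomic unit of velocity: v_au = e²/(4πε₀ℏ) = 2.19e6 m/s.
2.20e5 × 2.19e6 m/s = 4.82e11 m/s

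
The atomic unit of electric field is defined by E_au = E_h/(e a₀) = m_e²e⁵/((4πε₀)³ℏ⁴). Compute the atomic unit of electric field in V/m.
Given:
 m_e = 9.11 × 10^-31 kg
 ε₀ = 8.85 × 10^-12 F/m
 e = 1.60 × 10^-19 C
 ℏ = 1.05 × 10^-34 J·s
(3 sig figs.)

5.20 × 10^11 V/m

E_au = E_h/(e a₀) = m_e²e⁵/((4πε₀)³ℏ⁴)
E_h = 4.38 × 10^-18 J
a₀ = 5.26 × 10^-11 m
E_h/(e·a₀) = 5.20 × 10^11 V/m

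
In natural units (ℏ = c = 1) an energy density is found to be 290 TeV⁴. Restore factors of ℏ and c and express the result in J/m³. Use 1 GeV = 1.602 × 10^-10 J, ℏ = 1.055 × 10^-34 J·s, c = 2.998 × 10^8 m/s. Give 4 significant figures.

6.037 × 10^51 J/m³

[E]/[L]³ = [E]⁴/(ℏc)³; restore (ℏc)⁻³.
1 GeV⁴ → 1/(ℏc)³ × (1 GeV in J)⁴ = 2.082 × 10^37 J/m³.
Convert the energy scale: 290 TeV⁴ = 2.90 × 10^14 GeV⁴.
Result: 2.90 × 10^14 × 2.082 × 10^37 = 6.037 × 10^51 J/m³.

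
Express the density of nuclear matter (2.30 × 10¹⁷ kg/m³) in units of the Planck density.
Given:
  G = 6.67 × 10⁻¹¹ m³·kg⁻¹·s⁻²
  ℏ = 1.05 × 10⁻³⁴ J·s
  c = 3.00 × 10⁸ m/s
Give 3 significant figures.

4.42 × 10⁻⁸⁰

Planck density: ρ_P = c⁵/(ℏG²) = 5.20 × 10⁹⁶ kg/m³.
2.30 × 10¹⁷ / 5.20 × 10⁹⁶ = 4.42 × 10⁻⁸⁰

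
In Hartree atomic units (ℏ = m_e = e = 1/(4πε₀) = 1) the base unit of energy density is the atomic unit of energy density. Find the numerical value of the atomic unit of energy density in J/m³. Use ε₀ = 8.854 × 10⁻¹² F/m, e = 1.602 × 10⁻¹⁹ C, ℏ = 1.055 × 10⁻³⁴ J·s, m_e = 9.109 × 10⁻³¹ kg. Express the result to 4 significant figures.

u_au = E_h/a₀³ = m_e⁴e¹⁰/((4πε₀)⁵ℏ⁸)
E_h = 4.354 × 10⁻¹⁸ J
a₀ = 5.297 × 10⁻¹¹ m
E_h/a₀³ = 2.929 × 10¹³ J/m³

2.929 × 10¹³ J/m³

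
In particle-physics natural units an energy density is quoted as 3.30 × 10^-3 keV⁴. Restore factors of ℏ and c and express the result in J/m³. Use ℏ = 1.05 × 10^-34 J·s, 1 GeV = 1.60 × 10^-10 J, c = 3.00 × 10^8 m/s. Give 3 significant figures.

6.92 × 10^10 J/m³

[E]/[L]³ = [E]⁴/(ℏc)³; restore (ℏc)⁻³.
1 GeV⁴ → 1/(ℏc)³ × (1 GeV in J)⁴ = 2.10 × 10^37 J/m³.
Convert the energy scale: 3.30 × 10^-3 keV⁴ = 3.30 × 10^-27 GeV⁴.
Result: 3.30 × 10^-27 × 2.10 × 10^37 = 6.92 × 10^10 J/m³.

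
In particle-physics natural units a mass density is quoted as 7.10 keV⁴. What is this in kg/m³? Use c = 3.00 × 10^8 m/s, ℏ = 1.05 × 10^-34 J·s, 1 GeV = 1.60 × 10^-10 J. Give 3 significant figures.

1.65 × 10^-3 kg/m³

Mass density is [E]/(c²[L]³) = [E]⁴/(ℏ³c⁵).
1 GeV⁴ → 1/(ℏ³c⁵) × (1 GeV in J)⁴ = 2.33 × 10^20 kg/m³.
Convert the energy scale: 7.10 keV⁴ = 7.10 × 10^-24 GeV⁴.
Result: 7.10 × 10^-24 × 2.33 × 10^20 = 1.65 × 10^-3 kg/m³.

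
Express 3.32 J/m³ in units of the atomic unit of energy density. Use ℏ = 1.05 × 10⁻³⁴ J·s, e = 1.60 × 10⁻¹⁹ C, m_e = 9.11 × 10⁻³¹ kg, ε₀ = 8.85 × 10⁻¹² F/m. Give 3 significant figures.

1.10 × 10⁻¹³

atomic unit of energy density: u_au = E_h/a₀³ = m_e⁴e¹⁰/((4πε₀)⁵ℏ⁸) = 3.01 × 10¹³ J/m³.
3.32 / 3.01 × 10¹³ = 1.10 × 10⁻¹³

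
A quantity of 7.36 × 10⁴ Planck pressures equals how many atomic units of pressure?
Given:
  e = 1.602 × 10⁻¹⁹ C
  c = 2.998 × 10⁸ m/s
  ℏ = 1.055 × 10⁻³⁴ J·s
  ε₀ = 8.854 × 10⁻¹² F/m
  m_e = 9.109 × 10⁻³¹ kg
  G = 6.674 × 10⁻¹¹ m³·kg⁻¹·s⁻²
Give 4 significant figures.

1.164 × 10¹⁰⁵

Planck pressure: p_P = c⁷/(ℏG²) = 4.632 × 10¹¹³ Pa
atomic unit of pressure: P_au = E_h/a₀³ = m_e⁴e¹⁰/((4πε₀)⁵ℏ⁸) = 2.929 × 10¹³ Pa
7.36 × 10⁴ × 4.632 × 10¹¹³ / 2.929 × 10¹³ = 1.164 × 10¹⁰⁵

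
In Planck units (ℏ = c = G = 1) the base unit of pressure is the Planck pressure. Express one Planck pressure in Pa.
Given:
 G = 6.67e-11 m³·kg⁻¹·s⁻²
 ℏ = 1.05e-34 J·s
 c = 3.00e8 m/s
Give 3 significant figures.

4.68e113 Pa

p_P = c⁷/(ℏG²)
  = 2.19e59 / 4.67e-55
  = 4.68e113 Pa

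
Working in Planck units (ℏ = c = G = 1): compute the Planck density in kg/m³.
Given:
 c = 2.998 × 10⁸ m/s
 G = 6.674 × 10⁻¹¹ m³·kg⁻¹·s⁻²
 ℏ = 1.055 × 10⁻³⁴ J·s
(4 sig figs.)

The unique combination of the constants set to 1 with dimensions of density is ρ_P = c⁵/(ℏG²).
  = 2.422 × 10⁴² / 4.699 × 10⁻⁵⁵
  = 5.154 × 10⁹⁶ kg/m³

5.154 × 10⁹⁶ kg/m³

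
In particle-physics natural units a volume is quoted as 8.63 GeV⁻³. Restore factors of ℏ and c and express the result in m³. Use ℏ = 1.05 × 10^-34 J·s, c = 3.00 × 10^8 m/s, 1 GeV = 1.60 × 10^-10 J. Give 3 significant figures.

Volume is [L]³ = [E]⁻³·(ℏc)³.
1 GeV⁻³ → (ℏc)³ × (1 GeV in J)⁻³ = 7.63 × 10^-48 m³.
Result: 8.63 × 7.63 × 10^-48 = 6.59 × 10^-47 m³.

6.59 × 10^-47 m³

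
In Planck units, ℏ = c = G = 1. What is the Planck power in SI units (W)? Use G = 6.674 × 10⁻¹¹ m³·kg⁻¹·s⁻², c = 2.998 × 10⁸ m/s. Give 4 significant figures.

3.629 × 10⁵² W

From ℏ = c = G = 1 the power scale is P_P = c⁵/G.
  = 2.422 × 10⁴² / 6.674 × 10⁻¹¹
  = 3.629 × 10⁵² W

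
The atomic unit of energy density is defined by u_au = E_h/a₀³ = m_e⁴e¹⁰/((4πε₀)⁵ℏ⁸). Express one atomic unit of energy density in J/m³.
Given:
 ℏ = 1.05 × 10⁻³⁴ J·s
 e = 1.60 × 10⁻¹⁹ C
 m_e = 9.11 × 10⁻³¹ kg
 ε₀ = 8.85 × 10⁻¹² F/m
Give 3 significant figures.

3.01 × 10¹³ J/m³

u_au = E_h/a₀³ = m_e⁴e¹⁰/((4πε₀)⁵ℏ⁸)
E_h = 4.38 × 10⁻¹⁸ J
a₀ = 5.26 × 10⁻¹¹ m
E_h/a₀³ = 3.01 × 10¹³ J/m³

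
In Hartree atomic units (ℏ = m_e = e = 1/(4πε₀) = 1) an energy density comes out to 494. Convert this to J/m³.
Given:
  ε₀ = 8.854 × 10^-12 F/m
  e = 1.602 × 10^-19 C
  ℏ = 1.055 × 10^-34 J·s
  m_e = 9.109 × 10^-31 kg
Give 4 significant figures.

One atomic unit of energy density: u_au = E_h/a₀³ = m_e⁴e¹⁰/((4πε₀)⁵ℏ⁸) = 2.929 × 10^13 J/m³.
494 × 2.929 × 10^13 J/m³ = 1.447 × 10^16 J/m³

1.447 × 10^16 J/m³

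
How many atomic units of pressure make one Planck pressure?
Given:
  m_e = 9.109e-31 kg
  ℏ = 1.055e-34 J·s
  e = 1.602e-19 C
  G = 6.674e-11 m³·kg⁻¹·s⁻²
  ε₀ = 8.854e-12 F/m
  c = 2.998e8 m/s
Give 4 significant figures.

1.581e100

Planck pressure: p_P = c⁷/(ℏG²) = 4.632e113 Pa
atomic unit of pressure: P_au = E_h/a₀³ = m_e⁴e¹⁰/((4πε₀)⁵ℏ⁸) = 2.929e13 Pa
ratio = 4.632e113 / 2.929e13 = 1.581e100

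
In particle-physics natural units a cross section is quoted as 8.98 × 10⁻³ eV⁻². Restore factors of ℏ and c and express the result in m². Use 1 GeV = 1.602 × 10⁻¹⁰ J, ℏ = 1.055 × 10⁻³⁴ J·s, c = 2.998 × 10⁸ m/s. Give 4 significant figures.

Area is [L]² = [E]⁻²·(ℏc)²; restore (ℏc)².
1 GeV⁻² → (ℏc)² × (1 GeV in J)⁻² = 3.898 × 10⁻³² m².
Convert the energy scale: 8.98 × 10⁻³ eV⁻² = 8.98 × 10¹⁵ GeV⁻².
Result: 8.98 × 10¹⁵ × 3.898 × 10⁻³² = 3.500 × 10⁻¹⁶ m².

3.500 × 10⁻¹⁶ m²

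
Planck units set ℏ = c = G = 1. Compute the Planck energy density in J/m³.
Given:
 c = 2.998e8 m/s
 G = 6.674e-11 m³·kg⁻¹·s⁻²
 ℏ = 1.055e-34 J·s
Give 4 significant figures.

The unique combination of the constants set to 1 with dimensions of energy density is u_P = c⁷/(ℏG²).
  = 2.177e59 / 4.699e-55
  = 4.632e113 J/m³

4.632e113 J/m³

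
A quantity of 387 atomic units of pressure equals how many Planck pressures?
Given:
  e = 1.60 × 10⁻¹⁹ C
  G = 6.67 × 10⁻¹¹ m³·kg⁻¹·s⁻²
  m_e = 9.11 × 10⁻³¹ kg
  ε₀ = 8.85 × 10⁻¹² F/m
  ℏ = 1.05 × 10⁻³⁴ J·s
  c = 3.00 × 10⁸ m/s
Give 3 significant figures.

2.49 × 10⁻⁹⁸

atomic unit of pressure: P_au = E_h/a₀³ = m_e⁴e¹⁰/((4πε₀)⁵ℏ⁸) = 3.01 × 10¹³ Pa
Planck pressure: p_P = c⁷/(ℏG²) = 4.68 × 10¹¹³ Pa
387 × 3.01 × 10¹³ / 4.68 × 10¹¹³ = 2.49 × 10⁻⁹⁸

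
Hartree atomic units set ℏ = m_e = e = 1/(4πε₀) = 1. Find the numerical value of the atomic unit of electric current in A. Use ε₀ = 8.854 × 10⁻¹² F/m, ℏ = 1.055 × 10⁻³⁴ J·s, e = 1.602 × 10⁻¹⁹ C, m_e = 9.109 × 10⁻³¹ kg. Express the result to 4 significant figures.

The unique combination of the constants set to 1 with dimensions of current is I_au = e E_h/ℏ = m_e e⁵/((4πε₀)²ℏ³).
E_h = 4.354 × 10⁻¹⁸ J
e·E_h/ℏ = 6.612 × 10⁻³ A

6.612 × 10⁻³ A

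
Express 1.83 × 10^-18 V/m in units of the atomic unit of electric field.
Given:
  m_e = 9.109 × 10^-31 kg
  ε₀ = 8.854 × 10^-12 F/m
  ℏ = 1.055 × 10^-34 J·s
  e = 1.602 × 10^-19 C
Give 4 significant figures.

3.567 × 10^-30

atomic unit of electric field: E_au = E_h/(e a₀) = m_e²e⁵/((4πε₀)³ℏ⁴) = 5.131 × 10^11 V/m.
1.83 × 10^-18 / 5.131 × 10^11 = 3.567 × 10^-30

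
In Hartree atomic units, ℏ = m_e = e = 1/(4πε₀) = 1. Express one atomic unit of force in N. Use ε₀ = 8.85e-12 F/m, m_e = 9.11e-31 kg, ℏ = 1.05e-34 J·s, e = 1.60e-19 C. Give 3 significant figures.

From ℏ = m_e = e = 1/(4πε₀) = 1 the force scale is F_au = E_h/a₀ = m_e²e⁶/((4πε₀)³ℏ⁴).
E_h = 4.38e-18 J
a₀ = 5.26e-11 m
E_h/a₀ = 8.33e-8 N

8.33e-8 N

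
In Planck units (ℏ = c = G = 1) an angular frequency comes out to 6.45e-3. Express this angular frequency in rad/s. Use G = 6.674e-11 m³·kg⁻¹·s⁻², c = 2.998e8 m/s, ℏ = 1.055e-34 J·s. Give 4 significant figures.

1.196e41 rad/s

One Planck angular frequency: ω_P = √(c⁵/(ℏG)) = 1.855e43 rad/s.
6.45e-3 × 1.855e43 rad/s = 1.196e41 rad/s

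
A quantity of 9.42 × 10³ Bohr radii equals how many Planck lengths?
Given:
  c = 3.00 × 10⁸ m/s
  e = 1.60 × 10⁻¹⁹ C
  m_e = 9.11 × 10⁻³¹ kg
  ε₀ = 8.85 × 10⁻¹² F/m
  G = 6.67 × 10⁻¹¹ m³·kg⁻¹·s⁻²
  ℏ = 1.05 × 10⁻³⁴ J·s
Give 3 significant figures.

Bohr radius: a₀ = 4πε₀ℏ²/(m_e e²) = 5.26 × 10⁻¹¹ m
Planck length: ℓ_P = √(ℏG/c³) = 1.61 × 10⁻³⁵ m
9.42 × 10³ × 5.26 × 10⁻¹¹ / 1.61 × 10⁻³⁵ = 3.08 × 10²⁸

3.08 × 10²⁸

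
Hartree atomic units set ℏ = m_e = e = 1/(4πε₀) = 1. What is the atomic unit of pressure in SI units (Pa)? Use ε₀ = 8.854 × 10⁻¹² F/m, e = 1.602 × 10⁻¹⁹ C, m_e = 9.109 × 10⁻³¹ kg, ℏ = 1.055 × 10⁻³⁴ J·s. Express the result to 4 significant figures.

2.929 × 10¹³ Pa

Dimensional analysis gives P_au = E_h/a₀³ = m_e⁴e¹⁰/((4πε₀)⁵ℏ⁸).
E_h = 4.354 × 10⁻¹⁸ J
a₀ = 5.297 × 10⁻¹¹ m
E_h/a₀³ = 2.929 × 10¹³ Pa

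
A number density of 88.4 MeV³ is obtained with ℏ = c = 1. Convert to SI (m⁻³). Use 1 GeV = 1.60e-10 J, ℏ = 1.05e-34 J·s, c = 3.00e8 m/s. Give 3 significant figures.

1.16e40 m⁻³

Number density is [L]⁻³ = [E]³/(ℏc)³.
1 GeV³ → 1/(ℏc)³ × (1 GeV in J)³ = 1.31e47 m⁻³.
Convert the energy scale: 88.4 MeV³ = 8.84e-8 GeV³.
Result: 8.84e-8 × 1.31e47 = 1.16e40 m⁻³.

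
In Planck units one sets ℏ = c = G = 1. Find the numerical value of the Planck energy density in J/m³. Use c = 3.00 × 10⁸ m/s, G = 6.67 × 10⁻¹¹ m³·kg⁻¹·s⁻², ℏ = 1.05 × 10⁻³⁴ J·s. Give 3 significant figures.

u_P = c⁷/(ℏG²)
  = 2.19 × 10⁵⁹ / 4.67 × 10⁻⁵⁵
  = 4.68 × 10¹¹³ J/m³

4.68 × 10¹¹³ J/m³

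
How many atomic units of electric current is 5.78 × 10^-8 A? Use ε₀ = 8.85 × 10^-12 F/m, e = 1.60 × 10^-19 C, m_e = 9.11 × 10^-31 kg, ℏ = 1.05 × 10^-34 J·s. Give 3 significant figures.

8.66 × 10^-6

atomic unit of electric current: I_au = e E_h/ℏ = m_e e⁵/((4πε₀)²ℏ³) = 6.67 × 10^-3 A.
5.78 × 10^-8 / 6.67 × 10^-3 = 8.66 × 10^-6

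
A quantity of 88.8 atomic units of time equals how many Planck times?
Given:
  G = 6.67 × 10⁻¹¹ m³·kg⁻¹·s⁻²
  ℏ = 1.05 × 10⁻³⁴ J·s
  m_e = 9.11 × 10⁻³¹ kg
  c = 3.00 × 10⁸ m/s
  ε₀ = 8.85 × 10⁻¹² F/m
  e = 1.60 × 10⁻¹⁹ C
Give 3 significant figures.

atomic unit of time: τ_au = (4πε₀)²ℏ³/(m_e e⁴) = 2.40 × 10⁻¹⁷ s
Planck time: t_P = √(ℏG/c⁵) = 5.37 × 10⁻⁴⁴ s
88.8 × 2.40 × 10⁻¹⁷ / 5.37 × 10⁻⁴⁴ = 3.97 × 10²⁸

3.97 × 10²⁸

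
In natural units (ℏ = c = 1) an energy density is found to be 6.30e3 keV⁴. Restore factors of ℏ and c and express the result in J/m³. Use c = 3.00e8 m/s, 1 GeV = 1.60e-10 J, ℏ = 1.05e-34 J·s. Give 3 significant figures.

[E]/[L]³ = [E]⁴/(ℏc)³; restore (ℏc)⁻³.
1 GeV⁴ → 1/(ℏc)³ × (1 GeV in J)⁴ = 2.10e37 J/m³.
Convert the energy scale: 6.30e3 keV⁴ = 6.30e-21 GeV⁴.
Result: 6.30e-21 × 2.10e37 = 1.32e17 J/m³.

1.32e17 J/m³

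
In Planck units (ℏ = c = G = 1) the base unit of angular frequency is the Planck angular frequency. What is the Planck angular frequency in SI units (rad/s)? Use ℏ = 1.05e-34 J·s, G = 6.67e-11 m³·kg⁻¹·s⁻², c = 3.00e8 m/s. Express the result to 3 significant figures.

ω_P = √(c⁵/(ℏG))
  = √(3.47e86)
  = 1.86e43 rad/s

1.86e43 rad/s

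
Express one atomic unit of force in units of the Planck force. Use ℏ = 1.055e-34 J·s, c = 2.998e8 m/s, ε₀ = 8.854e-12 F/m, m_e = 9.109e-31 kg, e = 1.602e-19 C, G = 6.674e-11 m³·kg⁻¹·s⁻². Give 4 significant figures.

6.791e-52

atomic unit of force: F_au = E_h/a₀ = m_e²e⁶/((4πε₀)³ℏ⁴) = 8.220e-8 N
Planck force: F_P = c⁴/G = 1.210e44 N
ratio = 8.220e-8 / 1.210e44 = 6.791e-52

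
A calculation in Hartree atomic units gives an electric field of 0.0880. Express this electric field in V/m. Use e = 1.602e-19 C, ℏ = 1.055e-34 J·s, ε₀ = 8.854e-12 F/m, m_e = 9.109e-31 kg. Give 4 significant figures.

One atomic unit of electric field: E_au = E_h/(e a₀) = m_e²e⁵/((4πε₀)³ℏ⁴) = 5.131e11 V/m.
0.0880 × 5.131e11 V/m = 4.515e10 V/m

4.515e10 V/m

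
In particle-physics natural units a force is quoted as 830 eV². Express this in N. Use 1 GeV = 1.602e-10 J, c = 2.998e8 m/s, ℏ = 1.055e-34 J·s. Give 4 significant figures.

Force is [E]/[L] = [E]²/(ℏc); restore (ℏc)⁻¹.
1 GeV² → 1/(ℏc) × (1 GeV in J)² = 8.114e5 N.
Convert the energy scale: 830 eV² = 8.30e-16 GeV².
Result: 8.30e-16 × 8.114e5 = 6.735e-10 N.

6.735e-10 N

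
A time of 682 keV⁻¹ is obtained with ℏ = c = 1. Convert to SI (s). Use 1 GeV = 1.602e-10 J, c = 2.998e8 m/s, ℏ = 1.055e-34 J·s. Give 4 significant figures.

A time is [E]⁻¹ in ℏ=c=1; restore one factor of ℏ.
1 GeV⁻¹ → ℏ × (1 GeV in J)⁻¹ = 6.586e-25 s.
Convert the energy scale: 682 keV⁻¹ = 6.82e8 GeV⁻¹.
Result: 6.82e8 × 6.586e-25 = 4.491e-16 s.

4.491e-16 s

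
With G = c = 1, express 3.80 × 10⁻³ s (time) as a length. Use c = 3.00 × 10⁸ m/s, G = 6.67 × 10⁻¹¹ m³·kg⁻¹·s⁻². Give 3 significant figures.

Time → length via c.
3.80 × 10⁻³ s × (c) = 1.14 × 10⁶ m

1.14 × 10⁶ m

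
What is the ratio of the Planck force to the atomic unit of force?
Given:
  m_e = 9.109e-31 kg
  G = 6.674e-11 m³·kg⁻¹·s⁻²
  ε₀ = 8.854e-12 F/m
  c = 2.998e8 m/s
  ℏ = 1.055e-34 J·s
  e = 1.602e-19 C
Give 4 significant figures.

1.473e51

Planck force: F_P = c⁴/G = 1.210e44 N
atomic unit of force: F_au = E_h/a₀ = m_e²e⁶/((4πε₀)³ℏ⁴) = 8.220e-8 N
ratio = 1.210e44 / 8.220e-8 = 1.473e51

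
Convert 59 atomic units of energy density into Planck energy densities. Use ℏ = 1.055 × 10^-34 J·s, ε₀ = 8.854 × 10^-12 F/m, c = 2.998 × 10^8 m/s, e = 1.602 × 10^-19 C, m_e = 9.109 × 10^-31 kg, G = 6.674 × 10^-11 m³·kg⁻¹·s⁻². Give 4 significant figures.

atomic unit of energy density: u_au = E_h/a₀³ = m_e⁴e¹⁰/((4πε₀)⁵ℏ⁸) = 2.929 × 10^13 J/m³
Planck energy density: u_P = c⁷/(ℏG²) = 4.632 × 10^113 J/m³
59 × 2.929 × 10^13 / 4.632 × 10^113 = 3.731 × 10^-99

3.731 × 10^-99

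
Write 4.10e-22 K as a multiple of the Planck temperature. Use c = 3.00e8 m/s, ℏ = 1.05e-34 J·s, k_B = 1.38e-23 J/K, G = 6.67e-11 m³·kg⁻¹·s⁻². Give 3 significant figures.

2.89e-54

Planck temperature: T_P = √(ℏc⁵/G) / k_B = 1.42e32 K.
4.10e-22 / 1.42e32 = 2.89e-54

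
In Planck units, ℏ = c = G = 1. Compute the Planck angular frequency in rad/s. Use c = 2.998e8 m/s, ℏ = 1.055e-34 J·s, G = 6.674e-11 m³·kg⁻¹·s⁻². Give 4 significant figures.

1.855e43 rad/s

Dimensional analysis gives ω_P = √(c⁵/(ℏG)).
  = √(3.440e86)
  = 1.855e43 rad/s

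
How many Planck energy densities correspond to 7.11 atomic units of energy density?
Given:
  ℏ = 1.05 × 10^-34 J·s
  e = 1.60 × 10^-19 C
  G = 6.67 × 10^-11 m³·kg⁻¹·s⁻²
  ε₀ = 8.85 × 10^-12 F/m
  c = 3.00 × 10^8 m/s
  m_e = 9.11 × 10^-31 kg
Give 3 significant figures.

4.58 × 10^-100

atomic unit of energy density: u_au = E_h/a₀³ = m_e⁴e¹⁰/((4πε₀)⁵ℏ⁸) = 3.01 × 10^13 J/m³
Planck energy density: u_P = c⁷/(ℏG²) = 4.68 × 10^113 J/m³
7.11 × 3.01 × 10^13 / 4.68 × 10^113 = 4.58 × 10^-100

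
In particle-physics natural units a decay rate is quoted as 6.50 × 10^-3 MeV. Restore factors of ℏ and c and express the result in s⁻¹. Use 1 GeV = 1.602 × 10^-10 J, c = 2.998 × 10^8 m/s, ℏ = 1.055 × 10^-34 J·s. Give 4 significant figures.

A rate is [E]/ℏ; divide by ℏ.
1 GeV → 1/ℏ × (1 GeV in J) = 1.518 × 10^24 s⁻¹.
Convert the energy scale: 6.50 × 10^-3 MeV = 6.50 × 10^-6 GeV.
Result: 6.50 × 10^-6 × 1.518 × 10^24 = 9.870 × 10^18 s⁻¹.

9.870 × 10^18 s⁻¹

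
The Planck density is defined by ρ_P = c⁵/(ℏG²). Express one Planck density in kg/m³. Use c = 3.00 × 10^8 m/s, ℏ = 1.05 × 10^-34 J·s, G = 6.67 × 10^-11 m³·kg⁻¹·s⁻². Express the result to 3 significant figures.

5.20 × 10^96 kg/m³

ρ_P = c⁵/(ℏG²)
  = 2.43 × 10^42 / 4.67 × 10^-55
  = 5.20 × 10^96 kg/m³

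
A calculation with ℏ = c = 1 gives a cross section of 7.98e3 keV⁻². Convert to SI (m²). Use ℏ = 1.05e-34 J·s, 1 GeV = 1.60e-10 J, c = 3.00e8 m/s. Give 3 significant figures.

Area is [L]² = [E]⁻²·(ℏc)²; restore (ℏc)².
1 GeV⁻² → (ℏc)² × (1 GeV in J)⁻² = 3.88e-32 m².
Convert the energy scale: 7.98e3 keV⁻² = 7.98e15 GeV⁻².
Result: 7.98e15 × 3.88e-32 = 3.09e-16 m².

3.09e-16 m²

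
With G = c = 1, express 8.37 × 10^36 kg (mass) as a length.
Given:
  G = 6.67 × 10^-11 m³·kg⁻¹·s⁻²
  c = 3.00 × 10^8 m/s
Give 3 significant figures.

6.20 × 10^9 m

In G = c = 1 units mass has dimensions of length; the conversion factor is G/c².
8.37 × 10^36 kg × (G/c²) = 6.20 × 10^9 m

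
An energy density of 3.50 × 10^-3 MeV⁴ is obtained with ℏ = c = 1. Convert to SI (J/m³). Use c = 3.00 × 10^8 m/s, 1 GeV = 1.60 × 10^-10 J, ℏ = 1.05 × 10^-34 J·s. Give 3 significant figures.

[E]/[L]³ = [E]⁴/(ℏc)³; restore (ℏc)⁻³.
1 GeV⁴ → 1/(ℏc)³ × (1 GeV in J)⁴ = 2.10 × 10^37 J/m³.
Convert the energy scale: 3.50 × 10^-3 MeV⁴ = 3.50 × 10^-15 GeV⁴.
Result: 3.50 × 10^-15 × 2.10 × 10^37 = 7.34 × 10^22 J/m³.

7.34 × 10^22 J/m³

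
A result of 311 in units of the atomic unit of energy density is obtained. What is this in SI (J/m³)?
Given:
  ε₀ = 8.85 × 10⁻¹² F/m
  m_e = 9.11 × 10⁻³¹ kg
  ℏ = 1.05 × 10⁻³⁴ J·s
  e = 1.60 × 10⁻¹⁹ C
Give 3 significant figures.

One atomic unit of energy density: u_au = E_h/a₀³ = m_e⁴e¹⁰/((4πε₀)⁵ℏ⁸) = 3.01 × 10¹³ J/m³.
311 × 3.01 × 10¹³ J/m³ = 9.37 × 10¹⁵ J/m³

9.37 × 10¹⁵ J/m³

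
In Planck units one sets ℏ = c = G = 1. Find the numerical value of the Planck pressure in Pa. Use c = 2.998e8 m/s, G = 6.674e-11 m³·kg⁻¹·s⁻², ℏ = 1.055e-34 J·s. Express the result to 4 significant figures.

p_P = c⁷/(ℏG²)
  = 2.177e59 / 4.699e-55
  = 4.632e113 Pa

4.632e113 Pa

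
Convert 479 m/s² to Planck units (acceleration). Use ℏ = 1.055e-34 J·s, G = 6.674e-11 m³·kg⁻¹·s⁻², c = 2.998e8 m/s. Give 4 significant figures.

8.615e-50

Planck acceleration: a_P = √(c⁷/(ℏG)) = 5.560e51 m/s².
479 / 5.560e51 = 8.615e-50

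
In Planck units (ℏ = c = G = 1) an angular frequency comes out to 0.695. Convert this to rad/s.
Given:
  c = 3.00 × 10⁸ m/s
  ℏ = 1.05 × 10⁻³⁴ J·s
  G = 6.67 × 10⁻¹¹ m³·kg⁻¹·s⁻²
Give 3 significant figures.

1.29 × 10⁴³ rad/s

One Planck angular frequency: ω_P = √(c⁵/(ℏG)) = 1.86 × 10⁴³ rad/s.
0.695 × 1.86 × 10⁴³ rad/s = 1.29 × 10⁴³ rad/s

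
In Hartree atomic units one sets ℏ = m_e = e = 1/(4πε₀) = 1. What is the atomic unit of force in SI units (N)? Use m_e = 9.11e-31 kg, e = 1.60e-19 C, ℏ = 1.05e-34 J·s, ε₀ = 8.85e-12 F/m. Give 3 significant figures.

8.33e-8 N

F_au = E_h/a₀ = m_e²e⁶/((4πε₀)³ℏ⁴)
E_h = 4.38e-18 J
a₀ = 5.26e-11 m
E_h/a₀ = 8.33e-8 N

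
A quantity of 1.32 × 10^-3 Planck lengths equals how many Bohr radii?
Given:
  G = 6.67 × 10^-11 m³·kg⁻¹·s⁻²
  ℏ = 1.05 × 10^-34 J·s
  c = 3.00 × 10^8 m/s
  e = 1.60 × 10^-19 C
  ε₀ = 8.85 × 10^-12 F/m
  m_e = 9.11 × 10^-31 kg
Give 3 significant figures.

Planck length: ℓ_P = √(ℏG/c³) = 1.61 × 10^-35 m
Bohr radius: a₀ = 4πε₀ℏ²/(m_e e²) = 5.26 × 10^-11 m
1.32 × 10^-3 × 1.61 × 10^-35 / 5.26 × 10^-11 = 4.04 × 10^-28

4.04 × 10^-28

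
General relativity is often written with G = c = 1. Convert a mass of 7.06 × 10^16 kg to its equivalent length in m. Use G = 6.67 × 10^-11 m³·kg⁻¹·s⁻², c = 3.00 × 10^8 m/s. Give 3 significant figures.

5.23 × 10^-11 m

In G = c = 1 units mass has dimensions of length; the conversion factor is G/c².
7.06 × 10^16 kg × (G/c²) = 5.23 × 10^-11 m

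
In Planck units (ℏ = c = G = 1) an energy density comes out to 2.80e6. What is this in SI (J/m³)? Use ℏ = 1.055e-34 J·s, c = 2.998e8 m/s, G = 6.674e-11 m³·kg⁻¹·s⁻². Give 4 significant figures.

One Planck energy density: u_P = c⁷/(ℏG²) = 4.632e113 J/m³.
2.80e6 × 4.632e113 J/m³ = 1.297e120 J/m³

1.297e120 J/m³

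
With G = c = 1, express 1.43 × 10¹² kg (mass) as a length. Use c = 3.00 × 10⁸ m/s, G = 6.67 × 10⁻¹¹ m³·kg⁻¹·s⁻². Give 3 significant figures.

In G = c = 1 units mass has dimensions of length; the conversion factor is G/c².
1.43 × 10¹² kg × (G/c²) = 1.06 × 10⁻¹⁵ m

1.06 × 10⁻¹⁵ m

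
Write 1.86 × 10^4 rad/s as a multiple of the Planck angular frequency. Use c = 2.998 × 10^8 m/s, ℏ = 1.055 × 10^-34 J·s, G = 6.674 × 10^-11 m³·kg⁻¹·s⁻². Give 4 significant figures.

1.003 × 10^-39

Planck angular frequency: ω_P = √(c⁵/(ℏG)) = 1.855 × 10^43 rad/s.
1.86 × 10^4 / 1.855 × 10^43 = 1.003 × 10^-39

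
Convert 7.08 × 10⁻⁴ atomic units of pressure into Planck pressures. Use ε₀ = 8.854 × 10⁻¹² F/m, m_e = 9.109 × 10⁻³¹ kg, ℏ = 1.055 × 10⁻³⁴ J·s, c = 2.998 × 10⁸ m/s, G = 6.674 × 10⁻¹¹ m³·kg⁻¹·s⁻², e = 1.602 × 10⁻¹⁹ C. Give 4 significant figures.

atomic unit of pressure: P_au = E_h/a₀³ = m_e⁴e¹⁰/((4πε₀)⁵ℏ⁸) = 2.929 × 10¹³ Pa
Planck pressure: p_P = c⁷/(ℏG²) = 4.632 × 10¹¹³ Pa
7.08 × 10⁻⁴ × 2.929 × 10¹³ / 4.632 × 10¹¹³ = 4.477 × 10⁻¹⁰⁴

4.477 × 10⁻¹⁰⁴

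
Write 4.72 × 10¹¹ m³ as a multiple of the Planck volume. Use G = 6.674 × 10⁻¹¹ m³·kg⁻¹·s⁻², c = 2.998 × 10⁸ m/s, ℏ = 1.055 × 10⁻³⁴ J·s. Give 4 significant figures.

1.117 × 10¹¹⁶

Planck volume: V_P = (ℏG/c³)^(3/2) = 4.224 × 10⁻¹⁰⁵ m³.
4.72 × 10¹¹ / 4.224 × 10⁻¹⁰⁵ = 1.117 × 10¹¹⁶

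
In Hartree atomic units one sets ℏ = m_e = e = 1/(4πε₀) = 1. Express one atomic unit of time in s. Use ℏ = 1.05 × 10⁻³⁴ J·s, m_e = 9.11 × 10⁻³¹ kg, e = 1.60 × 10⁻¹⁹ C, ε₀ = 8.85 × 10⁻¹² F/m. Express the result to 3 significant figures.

τ_au = (4πε₀)²ℏ³/(m_e e⁴)
E_h = 4.38 × 10⁻¹⁸ J
ℏ/E_h = 2.40 × 10⁻¹⁷ s

2.40 × 10⁻¹⁷ s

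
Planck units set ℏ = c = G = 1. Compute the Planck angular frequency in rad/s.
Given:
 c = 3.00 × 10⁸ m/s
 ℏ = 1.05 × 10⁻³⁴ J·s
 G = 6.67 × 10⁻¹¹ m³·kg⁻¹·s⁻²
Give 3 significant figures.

Dimensional analysis gives ω_P = √(c⁵/(ℏG)).
  = √(3.47 × 10⁸⁶)
  = 1.86 × 10⁴³ rad/s

1.86 × 10⁴³ rad/s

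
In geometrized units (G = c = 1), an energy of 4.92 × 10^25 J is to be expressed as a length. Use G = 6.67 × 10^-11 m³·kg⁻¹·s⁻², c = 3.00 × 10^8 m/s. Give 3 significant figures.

Energy → length via G/c⁴.
4.92 × 10^25 J × (G/c⁴) = 4.05 × 10^-19 m

4.05 × 10^-19 m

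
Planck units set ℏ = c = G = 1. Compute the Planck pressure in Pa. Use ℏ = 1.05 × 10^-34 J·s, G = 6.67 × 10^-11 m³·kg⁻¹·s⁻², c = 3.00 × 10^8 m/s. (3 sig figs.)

4.68 × 10^113 Pa

The unique combination of the constants set to 1 with dimensions of pressure is p_P = c⁷/(ℏG²).
  = 2.19 × 10^59 / 4.67 × 10^-55
  = 4.68 × 10^113 Pa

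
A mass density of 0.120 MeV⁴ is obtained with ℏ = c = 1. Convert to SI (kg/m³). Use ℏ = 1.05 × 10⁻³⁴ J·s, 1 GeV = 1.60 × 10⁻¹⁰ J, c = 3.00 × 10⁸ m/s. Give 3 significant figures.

Mass density is [E]/(c²[L]³) = [E]⁴/(ℏ³c⁵).
1 GeV⁴ → 1/(ℏ³c⁵) × (1 GeV in J)⁴ = 2.33 × 10²⁰ kg/m³.
Convert the energy scale: 0.120 MeV⁴ = 1.20 × 10⁻¹³ GeV⁴.
Result: 1.20 × 10⁻¹³ × 2.33 × 10²⁰ = 2.80 × 10⁷ kg/m³.

2.80 × 10⁷ kg/m³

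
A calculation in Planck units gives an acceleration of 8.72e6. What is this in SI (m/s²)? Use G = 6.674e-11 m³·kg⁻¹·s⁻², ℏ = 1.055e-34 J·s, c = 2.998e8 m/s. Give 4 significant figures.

One Planck acceleration: a_P = √(c⁷/(ℏG)) = 5.560e51 m/s².
8.72e6 × 5.560e51 m/s² = 4.849e58 m/s²

4.849e58 m/s²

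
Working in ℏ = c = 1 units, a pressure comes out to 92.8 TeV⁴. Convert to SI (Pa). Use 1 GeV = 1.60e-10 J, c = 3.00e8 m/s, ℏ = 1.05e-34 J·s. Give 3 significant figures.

Pressure is [E]/[L]³ = [E]⁴/(ℏc)³.
1 GeV⁴ → 1/(ℏc)³ × (1 GeV in J)⁴ = 2.10e37 Pa.
Convert the energy scale: 92.8 TeV⁴ = 9.28e13 GeV⁴.
Result: 9.28e13 × 2.10e37 = 1.95e51 Pa.

1.95e51 Pa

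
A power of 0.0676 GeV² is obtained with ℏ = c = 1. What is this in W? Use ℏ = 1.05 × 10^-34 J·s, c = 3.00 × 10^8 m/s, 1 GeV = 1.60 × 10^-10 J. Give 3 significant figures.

Power is [E]/[T] = [E]²/ℏ.
1 GeV² → 1/ℏ × (1 GeV in J)² = 2.44 × 10^14 W.
Result: 0.0676 × 2.44 × 10^14 = 1.65 × 10^13 W.

1.65 × 10^13 W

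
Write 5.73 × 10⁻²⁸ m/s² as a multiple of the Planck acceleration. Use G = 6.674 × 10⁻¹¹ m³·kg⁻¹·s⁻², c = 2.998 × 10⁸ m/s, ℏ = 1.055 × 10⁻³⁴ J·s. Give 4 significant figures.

Planck acceleration: a_P = √(c⁷/(ℏG)) = 5.560 × 10⁵¹ m/s².
5.73 × 10⁻²⁸ / 5.560 × 10⁵¹ = 1.031 × 10⁻⁷⁹

1.031 × 10⁻⁷⁹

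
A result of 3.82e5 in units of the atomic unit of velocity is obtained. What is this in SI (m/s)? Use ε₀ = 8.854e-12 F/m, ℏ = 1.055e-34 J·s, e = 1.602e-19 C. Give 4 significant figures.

One atomic unit of velocity: v_au = e²/(4πε₀ℏ) = 2.186e6 m/s.
3.82e5 × 2.186e6 m/s = 8.352e11 m/s

8.352e11 m/s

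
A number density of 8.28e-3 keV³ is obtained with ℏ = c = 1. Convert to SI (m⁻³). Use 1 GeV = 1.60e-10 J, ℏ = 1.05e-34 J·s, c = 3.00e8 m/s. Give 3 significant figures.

Number density is [L]⁻³ = [E]³/(ℏc)³.
1 GeV³ → 1/(ℏc)³ × (1 GeV in J)³ = 1.31e47 m⁻³.
Convert the energy scale: 8.28e-3 keV³ = 8.28e-21 GeV³.
Result: 8.28e-21 × 1.31e47 = 1.09e27 m⁻³.

1.09e27 m⁻³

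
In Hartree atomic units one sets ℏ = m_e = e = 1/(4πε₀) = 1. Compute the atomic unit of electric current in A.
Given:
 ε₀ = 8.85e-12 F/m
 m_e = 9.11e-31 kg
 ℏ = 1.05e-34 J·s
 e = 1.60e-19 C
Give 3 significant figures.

6.67e-3 A

I_au = e E_h/ℏ = m_e e⁵/((4πε₀)²ℏ³)
E_h = 4.38e-18 J
e·E_h/ℏ = 6.67e-3 A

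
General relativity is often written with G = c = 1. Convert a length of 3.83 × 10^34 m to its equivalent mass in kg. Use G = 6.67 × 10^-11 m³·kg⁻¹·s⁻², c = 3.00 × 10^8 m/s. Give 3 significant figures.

5.17 × 10^61 kg

Length → mass via c²/G.
3.83 × 10^34 m × (c²/G) = 5.17 × 10^61 kg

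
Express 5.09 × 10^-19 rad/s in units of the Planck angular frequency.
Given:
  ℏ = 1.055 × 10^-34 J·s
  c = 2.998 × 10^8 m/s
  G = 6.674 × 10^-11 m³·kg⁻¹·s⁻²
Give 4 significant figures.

Planck angular frequency: ω_P = √(c⁵/(ℏG)) = 1.855 × 10^43 rad/s.
5.09 × 10^-19 / 1.855 × 10^43 = 2.744 × 10^-62

2.744 × 10^-62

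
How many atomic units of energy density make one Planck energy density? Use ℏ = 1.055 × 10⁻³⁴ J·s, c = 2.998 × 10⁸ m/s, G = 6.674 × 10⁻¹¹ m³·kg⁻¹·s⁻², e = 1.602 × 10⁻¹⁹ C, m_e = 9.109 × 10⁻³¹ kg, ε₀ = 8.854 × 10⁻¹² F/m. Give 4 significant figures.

Planck energy density: u_P = c⁷/(ℏG²) = 4.632 × 10¹¹³ J/m³
atomic unit of energy density: u_au = E_h/a₀³ = m_e⁴e¹⁰/((4πε₀)⁵ℏ⁸) = 2.929 × 10¹³ J/m³
ratio = 4.632 × 10¹¹³ / 2.929 × 10¹³ = 1.581 × 10¹⁰⁰

1.581 × 10¹⁰⁰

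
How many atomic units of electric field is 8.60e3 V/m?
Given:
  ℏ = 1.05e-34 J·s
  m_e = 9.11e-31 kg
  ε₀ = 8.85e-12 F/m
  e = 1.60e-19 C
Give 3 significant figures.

atomic unit of electric field: E_au = E_h/(e a₀) = m_e²e⁵/((4πε₀)³ℏ⁴) = 5.20e11 V/m.
8.60e3 / 5.20e11 = 1.65e-8

1.65e-8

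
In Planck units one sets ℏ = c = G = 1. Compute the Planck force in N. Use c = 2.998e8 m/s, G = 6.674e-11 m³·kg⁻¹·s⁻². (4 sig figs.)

F_P = c⁴/G
  = 8.078e33 / 6.674e-11
  = 1.210e44 N

1.210e44 N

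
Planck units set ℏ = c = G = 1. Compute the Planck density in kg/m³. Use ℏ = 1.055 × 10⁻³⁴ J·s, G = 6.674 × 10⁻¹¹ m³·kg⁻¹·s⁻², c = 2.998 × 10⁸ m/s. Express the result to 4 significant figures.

5.154 × 10⁹⁶ kg/m³

From ℏ = c = G = 1 the density scale is ρ_P = c⁵/(ℏG²).
  = 2.422 × 10⁴² / 4.699 × 10⁻⁵⁵
  = 5.154 × 10⁹⁶ kg/m³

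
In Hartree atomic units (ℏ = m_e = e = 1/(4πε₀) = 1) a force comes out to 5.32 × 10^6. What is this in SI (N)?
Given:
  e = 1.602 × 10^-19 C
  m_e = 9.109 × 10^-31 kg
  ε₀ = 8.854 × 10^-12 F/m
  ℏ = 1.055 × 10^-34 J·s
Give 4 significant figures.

One atomic unit of force: F_au = E_h/a₀ = m_e²e⁶/((4πε₀)³ℏ⁴) = 8.220 × 10^-8 N.
5.32 × 10^6 × 8.220 × 10^-8 N = 0.4373 N

0.4373 N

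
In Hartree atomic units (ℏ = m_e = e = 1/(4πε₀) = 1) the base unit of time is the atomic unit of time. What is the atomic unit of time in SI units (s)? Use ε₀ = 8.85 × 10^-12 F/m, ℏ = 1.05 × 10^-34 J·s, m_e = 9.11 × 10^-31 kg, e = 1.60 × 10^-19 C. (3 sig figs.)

2.40 × 10^-17 s

τ_au = (4πε₀)²ℏ³/(m_e e⁴)
E_h = 4.38 × 10^-18 J
ℏ/E_h = 2.40 × 10^-17 s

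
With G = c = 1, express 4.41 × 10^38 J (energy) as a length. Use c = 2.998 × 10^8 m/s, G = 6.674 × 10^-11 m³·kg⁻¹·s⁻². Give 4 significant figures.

Energy → length via G/c⁴.
4.41 × 10^38 J × (G/c⁴) = 3.643 × 10^-6 m

3.643 × 10^-6 m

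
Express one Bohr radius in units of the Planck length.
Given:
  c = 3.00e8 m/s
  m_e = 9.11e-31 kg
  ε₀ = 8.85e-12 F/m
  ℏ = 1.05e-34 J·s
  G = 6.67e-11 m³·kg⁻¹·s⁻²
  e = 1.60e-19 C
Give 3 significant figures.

3.26e24

Bohr radius: a₀ = 4πε₀ℏ²/(m_e e²) = 5.26e-11 m
Planck length: ℓ_P = √(ℏG/c³) = 1.61e-35 m
ratio = 5.26e-11 / 1.61e-35 = 3.26e24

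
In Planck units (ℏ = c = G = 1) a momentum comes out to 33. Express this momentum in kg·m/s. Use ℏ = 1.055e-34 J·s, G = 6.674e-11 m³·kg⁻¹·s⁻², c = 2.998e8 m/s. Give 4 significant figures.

One Planck momentum: p_P = √(ℏc³/G) = 6.527 kg·m/s.
33 × 6.527 kg·m/s = 215.4 kg·m/s

215.4 kg·m/s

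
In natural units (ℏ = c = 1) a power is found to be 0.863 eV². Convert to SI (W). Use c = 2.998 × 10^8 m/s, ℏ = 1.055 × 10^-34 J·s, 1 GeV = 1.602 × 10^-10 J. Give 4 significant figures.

Power is [E]/[T] = [E]²/ℏ.
1 GeV² → 1/ℏ × (1 GeV in J)² = 2.433 × 10^14 W.
Convert the energy scale: 0.863 eV² = 8.63 × 10^-19 GeV².
Result: 8.63 × 10^-19 × 2.433 × 10^14 = 2.099 × 10^-4 W.

2.099 × 10^-4 W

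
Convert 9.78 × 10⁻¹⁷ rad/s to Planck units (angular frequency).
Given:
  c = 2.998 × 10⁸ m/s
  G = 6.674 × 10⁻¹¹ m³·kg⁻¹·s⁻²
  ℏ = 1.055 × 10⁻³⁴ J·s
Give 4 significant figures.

Planck angular frequency: ω_P = √(c⁵/(ℏG)) = 1.855 × 10⁴³ rad/s.
9.78 × 10⁻¹⁷ / 1.855 × 10⁴³ = 5.273 × 10⁻⁶⁰

5.273 × 10⁻⁶⁰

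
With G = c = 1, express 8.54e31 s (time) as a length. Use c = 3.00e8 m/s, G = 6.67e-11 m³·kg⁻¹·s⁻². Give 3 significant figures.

2.56e40 m

Time → length via c.
8.54e31 s × (c) = 2.56e40 m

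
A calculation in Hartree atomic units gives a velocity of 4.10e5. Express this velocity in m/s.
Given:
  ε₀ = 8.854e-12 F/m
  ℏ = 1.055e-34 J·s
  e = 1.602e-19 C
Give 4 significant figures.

8.964e11 m/s

One atomic unit of velocity: v_au = e²/(4πε₀ℏ) = 2.186e6 m/s.
4.10e5 × 2.186e6 m/s = 8.964e11 m/s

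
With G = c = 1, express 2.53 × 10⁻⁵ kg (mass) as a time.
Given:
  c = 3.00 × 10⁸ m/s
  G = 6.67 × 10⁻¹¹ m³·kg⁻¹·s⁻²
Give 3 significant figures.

6.25 × 10⁻⁴¹ s

Mass → time via G/c³.
2.53 × 10⁻⁵ kg × (G/c³) = 6.25 × 10⁻⁴¹ s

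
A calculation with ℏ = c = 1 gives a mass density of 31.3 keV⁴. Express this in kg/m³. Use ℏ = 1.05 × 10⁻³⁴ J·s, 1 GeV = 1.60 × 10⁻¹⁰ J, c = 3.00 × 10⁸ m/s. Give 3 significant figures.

7.29 × 10⁻³ kg/m³

Mass density is [E]/(c²[L]³) = [E]⁴/(ℏ³c⁵).
1 GeV⁴ → 1/(ℏ³c⁵) × (1 GeV in J)⁴ = 2.33 × 10²⁰ kg/m³.
Convert the energy scale: 31.3 keV⁴ = 3.13 × 10⁻²³ GeV⁴.
Result: 3.13 × 10⁻²³ × 2.33 × 10²⁰ = 7.29 × 10⁻³ kg/m³.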